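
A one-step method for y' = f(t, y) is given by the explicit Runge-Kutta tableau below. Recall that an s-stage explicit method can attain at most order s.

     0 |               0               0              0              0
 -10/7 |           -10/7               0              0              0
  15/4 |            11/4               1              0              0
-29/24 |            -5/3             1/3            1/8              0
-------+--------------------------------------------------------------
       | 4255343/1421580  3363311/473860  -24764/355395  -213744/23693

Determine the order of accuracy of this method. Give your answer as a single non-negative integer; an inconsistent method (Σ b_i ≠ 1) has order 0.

3

b = (4255343/1421580, 3363311/473860, -24764/355395, -213744/23693)
c = (0, -10/7, 15/4, -29/24)
Ac = (0, 0, -10/7, -5/672)
Σ b_i: 4255343/1421580·1 + 3363311/473860·1 + (-24764/355395)·1 + (-213744/23693)·1 = 1 ✓
b·c: 3363311/473860·(-10/7) + (-24764/355395)·15/4 + (-213744/23693)·(-29/24) = 1/2 ✓
b·c²: 3363311/473860·100/49 + (-24764/355395)·225/16 + (-213744/23693)·841/576 = 1/3 ✓
b·Ac: (-24764/355395)·(-10/7) + (-213744/23693)·(-5/672) = 1/6 ✓
b·c³: 3363311/473860·(-1000/343) + (-24764/355395)·3375/64 + (-213744/23693)·(-24389/13824) = -13920239/1647072 ≠ 1/4 ⇒ order 3.
b·(c∘Ac): (-24764/355395)·(-75/14) + (-213744/23693)·145/16128 = 332285/1137264 ≠ 1/8
b·Ac²: (-24764/355395)·100/49 + (-213744/23693)·45875/18816 = -434065/19608 ≠ 1/12
b·A²c: (-213744/23693)·(-5/28) = 267180/165851 ≠ 1/24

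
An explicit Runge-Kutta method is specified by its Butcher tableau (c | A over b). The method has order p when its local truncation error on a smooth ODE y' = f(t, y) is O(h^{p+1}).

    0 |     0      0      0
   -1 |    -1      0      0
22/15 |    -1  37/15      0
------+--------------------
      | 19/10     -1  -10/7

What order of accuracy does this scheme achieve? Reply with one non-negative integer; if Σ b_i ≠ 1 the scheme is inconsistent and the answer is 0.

b = (19/10, -1, -10/7)
c = (0, -1, 22/15)
Ac = (0, 0, -37/15)
Σ b_i: 19/10·1 + (-1)·1 + (-10/7)·1 = -37/70 ≠ 1 ⇒ order 0.

0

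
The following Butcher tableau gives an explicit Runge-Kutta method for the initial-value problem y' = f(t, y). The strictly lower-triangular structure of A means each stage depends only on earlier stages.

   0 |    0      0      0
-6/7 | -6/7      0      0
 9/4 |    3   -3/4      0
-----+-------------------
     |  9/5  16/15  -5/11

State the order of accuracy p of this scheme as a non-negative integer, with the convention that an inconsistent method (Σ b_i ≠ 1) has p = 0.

b = (9/5, 16/15, -5/11)
c = (0, -6/7, 9/4)
Ac = (0, 0, 9/14)
Σ b_i: 9/5·1 + 16/15·1 + (-5/11)·1 = 398/165 ≠ 1 ⇒ order 0.

0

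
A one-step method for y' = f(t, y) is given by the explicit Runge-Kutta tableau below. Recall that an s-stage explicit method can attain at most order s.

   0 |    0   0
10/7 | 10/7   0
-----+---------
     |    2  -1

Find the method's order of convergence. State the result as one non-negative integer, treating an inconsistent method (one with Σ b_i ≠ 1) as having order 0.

1

b = (2, -1)
c = (0, 10/7)
Σ b_i: 2·1 + (-1)·1 = 1 ✓
b·c: (-1)·10/7 = -10/7 ≠ 1/2 ⇒ order 1.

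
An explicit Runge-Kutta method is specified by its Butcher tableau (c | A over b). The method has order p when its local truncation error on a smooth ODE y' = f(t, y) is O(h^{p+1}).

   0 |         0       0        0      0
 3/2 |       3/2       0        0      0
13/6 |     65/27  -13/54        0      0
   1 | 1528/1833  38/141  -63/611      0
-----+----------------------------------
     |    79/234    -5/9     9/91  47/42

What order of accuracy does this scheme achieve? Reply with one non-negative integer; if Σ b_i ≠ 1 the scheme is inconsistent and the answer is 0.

4

b = (79/234, -5/9, 9/91, 47/42)
c = (0, 3/2, 13/6, 1)
Ac = (0, 0, -13/36, 17/94)
Σ b_i: 79/234·1 + (-5/9)·1 + 9/91·1 + 47/42·1 = 1 ✓
b·c: (-5/9)·3/2 + 9/91·13/6 + 47/42·1 = 1/2 ✓
b·c²: (-5/9)·9/4 + 9/91·169/36 + 47/42·1 = 1/3 ✓
b·Ac: 9/91·(-13/36) + 47/42·17/94 = 1/6 ✓
b·c³: (-5/9)·27/8 + 9/91·2197/216 + 47/42·1 = 1/4 ✓
b·(c∘Ac): 9/91·(-169/216) + 47/42·17/94 = 1/8 ✓
b·Ac²: 9/91·(-13/24) + 47/42·23/188 = 1/12 ✓
b·A²c: 47/42·7/188 = 1/24 ✓; 4 stages ⇒ order 4.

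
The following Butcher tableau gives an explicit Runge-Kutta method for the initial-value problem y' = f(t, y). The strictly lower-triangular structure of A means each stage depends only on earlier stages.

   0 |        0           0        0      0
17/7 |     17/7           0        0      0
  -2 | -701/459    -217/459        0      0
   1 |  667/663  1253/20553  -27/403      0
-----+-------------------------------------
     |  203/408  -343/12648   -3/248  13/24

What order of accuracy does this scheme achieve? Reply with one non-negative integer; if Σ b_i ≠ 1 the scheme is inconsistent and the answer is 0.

b = (203/408, -343/12648, -3/248, 13/24)
c = (0, 17/7, -2, 1)
Ac = (0, 0, -31/27, 11/39)
Σ b_i: 203/408·1 + (-343/12648)·1 + (-3/248)·1 + 13/24·1 = 1 ✓
b·c: (-343/12648)·17/7 + (-3/248)·(-2) + 13/24·1 = 1/2 ✓
b·c²: (-343/12648)·289/49 + (-3/248)·4 + 13/24·1 = 1/3 ✓
b·Ac: (-3/248)·(-31/27) + 13/24·11/39 = 1/6 ✓
b·c³: (-343/12648)·4913/343 + (-3/248)·(-8) + 13/24·1 = 1/4 ✓
b·(c∘Ac): (-3/248)·62/27 + 13/24·11/39 = 1/8 ✓
b·Ac²: (-3/248)·(-527/189) + 13/24·25/273 = 1/12 ✓
b·A²c: 13/24·1/13 = 1/24 ✓; 4 stages ⇒ order 4.

4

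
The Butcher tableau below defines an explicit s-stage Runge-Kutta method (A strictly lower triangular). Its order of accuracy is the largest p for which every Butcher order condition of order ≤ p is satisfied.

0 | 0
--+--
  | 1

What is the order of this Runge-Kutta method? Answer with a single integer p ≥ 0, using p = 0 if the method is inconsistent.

1

b = (1)
c = (0)
Σ b_i: 1·1 = 1 ✓; 1 stage ⇒ order 1.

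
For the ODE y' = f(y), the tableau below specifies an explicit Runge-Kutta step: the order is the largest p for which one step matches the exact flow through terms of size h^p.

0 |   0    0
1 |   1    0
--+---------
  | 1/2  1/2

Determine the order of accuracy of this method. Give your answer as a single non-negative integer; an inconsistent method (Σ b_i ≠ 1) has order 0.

b = (1/2, 1/2)
c = (0, 1)
Σ b_i: 1/2·1 + 1/2·1 = 1 ✓
b·c: 1/2·1 = 1/2 ✓; 2 stages ⇒ order 2.

2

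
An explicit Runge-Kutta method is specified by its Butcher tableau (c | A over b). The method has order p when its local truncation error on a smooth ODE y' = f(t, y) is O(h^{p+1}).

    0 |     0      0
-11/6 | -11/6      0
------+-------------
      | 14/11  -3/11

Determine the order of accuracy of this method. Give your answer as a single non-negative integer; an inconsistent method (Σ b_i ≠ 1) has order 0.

b = (14/11, -3/11)
c = (0, -11/6)
Σ b_i: 14/11·1 + (-3/11)·1 = 1 ✓
b·c: (-3/11)·(-11/6) = 1/2 ✓; 2 stages ⇒ order 2.

2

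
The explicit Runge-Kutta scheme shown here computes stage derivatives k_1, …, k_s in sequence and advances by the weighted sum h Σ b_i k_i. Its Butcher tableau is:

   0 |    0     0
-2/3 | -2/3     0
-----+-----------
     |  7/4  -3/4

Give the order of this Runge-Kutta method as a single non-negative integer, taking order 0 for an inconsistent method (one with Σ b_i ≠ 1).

b = (7/4, -3/4)
c = (0, -2/3)
Σ b_i: 7/4·1 + (-3/4)·1 = 1 ✓
b·c: (-3/4)·(-2/3) = 1/2 ✓; 2 stages ⇒ order 2.

2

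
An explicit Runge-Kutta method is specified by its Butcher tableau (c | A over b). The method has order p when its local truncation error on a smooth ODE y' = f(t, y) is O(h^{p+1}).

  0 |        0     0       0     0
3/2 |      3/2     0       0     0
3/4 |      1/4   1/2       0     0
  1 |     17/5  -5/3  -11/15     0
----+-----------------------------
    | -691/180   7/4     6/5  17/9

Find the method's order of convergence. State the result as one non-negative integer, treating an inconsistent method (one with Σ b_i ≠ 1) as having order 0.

b = (-691/180, 7/4, 6/5, 17/9)
c = (0, 3/2, 3/4, 1)
Ac = (0, 0, 3/4, -61/20)
Σ b_i: (-691/180)·1 + 7/4·1 + 6/5·1 + 17/9·1 = 1 ✓
b·c: 7/4·3/2 + 6/5·3/4 + 17/9·1 = 1949/360 ≠ 1/2 ⇒ order 1.

1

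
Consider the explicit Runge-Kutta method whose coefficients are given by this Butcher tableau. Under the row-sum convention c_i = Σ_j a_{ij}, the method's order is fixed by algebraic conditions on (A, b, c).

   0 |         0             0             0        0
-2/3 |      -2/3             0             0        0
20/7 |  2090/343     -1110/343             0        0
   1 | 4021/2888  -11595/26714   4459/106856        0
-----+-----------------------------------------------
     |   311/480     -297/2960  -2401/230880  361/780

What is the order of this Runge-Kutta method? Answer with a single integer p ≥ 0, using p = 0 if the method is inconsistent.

4

b = (311/480, -297/2960, -2401/230880, 361/780)
c = (0, -2/3, 20/7, 1)
Ac = (0, 0, 740/343, 295/722)
Σ b_i: 311/480·1 + (-297/2960)·1 + (-2401/230880)·1 + 361/780·1 = 1 ✓
b·c: (-297/2960)·(-2/3) + (-2401/230880)·20/7 + 361/780·1 = 1/2 ✓
b·c²: (-297/2960)·4/9 + (-2401/230880)·400/49 + 361/780·1 = 1/3 ✓
b·Ac: (-2401/230880)·740/343 + 361/780·295/722 = 1/6 ✓
b·c³: (-297/2960)·(-8/27) + (-2401/230880)·8000/343 + 361/780·1 = 1/4 ✓
b·(c∘Ac): (-2401/230880)·14800/2401 + 361/780·295/722 = 1/8 ✓
b·Ac²: (-2401/230880)·(-1480/1029) + 361/780·160/1083 = 1/12 ✓
b·A²c: 361/780·65/722 = 1/24 ✓; 4 stages ⇒ order 4.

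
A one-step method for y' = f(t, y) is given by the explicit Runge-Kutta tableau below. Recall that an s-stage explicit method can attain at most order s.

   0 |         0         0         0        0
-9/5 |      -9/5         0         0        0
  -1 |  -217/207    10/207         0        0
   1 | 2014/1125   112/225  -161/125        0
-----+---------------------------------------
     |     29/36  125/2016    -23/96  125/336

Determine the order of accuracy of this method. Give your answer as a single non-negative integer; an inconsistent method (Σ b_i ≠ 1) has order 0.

4

b = (29/36, 125/2016, -23/96, 125/336)
c = (0, -9/5, -1, 1)
Ac = (0, 0, -2/23, 49/125)
Σ b_i: 29/36·1 + 125/2016·1 + (-23/96)·1 + 125/336·1 = 1 ✓
b·c: 125/2016·(-9/5) + (-23/96)·(-1) + 125/336·1 = 1/2 ✓
b·c²: 125/2016·81/25 + (-23/96)·1 + 125/336·1 = 1/3 ✓
b·Ac: (-23/96)·(-2/23) + 125/336·49/125 = 1/6 ✓
b·c³: 125/2016·(-729/125) + (-23/96)·(-1) + 125/336·1 = 1/4 ✓
b·(c∘Ac): (-23/96)·2/23 + 125/336·49/125 = 1/8 ✓
b·Ac²: (-23/96)·18/115 + 125/336·203/625 = 1/12 ✓
b·A²c: 125/336·14/125 = 1/24 ✓; 4 stages ⇒ order 4.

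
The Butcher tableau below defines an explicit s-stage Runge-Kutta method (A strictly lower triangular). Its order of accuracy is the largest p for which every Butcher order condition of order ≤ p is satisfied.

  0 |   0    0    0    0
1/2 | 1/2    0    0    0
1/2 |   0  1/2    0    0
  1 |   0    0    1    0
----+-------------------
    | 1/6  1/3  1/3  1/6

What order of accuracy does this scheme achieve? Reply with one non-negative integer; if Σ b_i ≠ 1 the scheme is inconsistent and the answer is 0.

4

b = (1/6, 1/3, 1/3, 1/6)
c = (0, 1/2, 1/2, 1)
Ac = (0, 0, 1/4, 1/2)
Σ b_i: 1/6·1 + 1/3·1 + 1/3·1 + 1/6·1 = 1 ✓
b·c: 1/3·1/2 + 1/3·1/2 + 1/6·1 = 1/2 ✓
b·c²: 1/3·1/4 + 1/3·1/4 + 1/6·1 = 1/3 ✓
b·Ac: 1/3·1/4 + 1/6·1/2 = 1/6 ✓
b·c³: 1/3·1/8 + 1/3·1/8 + 1/6·1 = 1/4 ✓
b·(c∘Ac): 1/3·1/8 + 1/6·1/2 = 1/8 ✓
b·Ac²: 1/3·1/8 + 1/6·1/4 = 1/12 ✓
b·A²c: 1/6·1/4 = 1/24 ✓; 4 stages ⇒ order 4.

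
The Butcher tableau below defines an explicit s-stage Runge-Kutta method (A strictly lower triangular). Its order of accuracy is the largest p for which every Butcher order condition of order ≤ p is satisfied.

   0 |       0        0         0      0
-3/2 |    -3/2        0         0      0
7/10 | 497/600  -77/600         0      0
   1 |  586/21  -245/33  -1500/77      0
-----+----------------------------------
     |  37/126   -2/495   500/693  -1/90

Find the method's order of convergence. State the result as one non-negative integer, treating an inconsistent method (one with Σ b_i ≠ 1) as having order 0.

b = (37/126, -2/495, 500/693, -1/90)
c = (0, -3/2, 7/10, 1)
Ac = (0, 0, 77/400, -5/2)
Σ b_i: 37/126·1 + (-2/495)·1 + 500/693·1 + (-1/90)·1 = 1 ✓
b·c: (-2/495)·(-3/2) + 500/693·7/10 + (-1/90)·1 = 1/2 ✓
b·c²: (-2/495)·9/4 + 500/693·49/100 + (-1/90)·1 = 1/3 ✓
b·Ac: 500/693·77/400 + (-1/90)·(-5/2) = 1/6 ✓
b·c³: (-2/495)·(-27/8) + 500/693·343/1000 + (-1/90)·1 = 1/4 ✓
b·(c∘Ac): 500/693·539/4000 + (-1/90)·(-5/2) = 1/8 ✓
b·Ac²: 500/693·(-231/800) + (-1/90)·(-105/4) = 1/12 ✓
b·A²c: (-1/90)·(-15/4) = 1/24 ✓; 4 stages ⇒ order 4.

4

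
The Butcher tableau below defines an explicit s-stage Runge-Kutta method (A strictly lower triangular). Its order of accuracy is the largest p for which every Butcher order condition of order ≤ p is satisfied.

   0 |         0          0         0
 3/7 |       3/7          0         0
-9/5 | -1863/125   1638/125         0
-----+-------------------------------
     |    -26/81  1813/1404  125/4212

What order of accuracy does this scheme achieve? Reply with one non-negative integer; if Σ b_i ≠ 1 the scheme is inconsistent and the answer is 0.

b = (-26/81, 1813/1404, 125/4212)
c = (0, 3/7, -9/5)
Ac = (0, 0, 702/125)
Σ b_i: (-26/81)·1 + 1813/1404·1 + 125/4212·1 = 1 ✓
b·c: 1813/1404·3/7 + 125/4212·(-9/5) = 1/2 ✓
b·c²: 1813/1404·9/49 + 125/4212·81/25 = 1/3 ✓
b·Ac: 125/4212·702/125 = 1/6 ✓; 3 stages ⇒ order 3.

3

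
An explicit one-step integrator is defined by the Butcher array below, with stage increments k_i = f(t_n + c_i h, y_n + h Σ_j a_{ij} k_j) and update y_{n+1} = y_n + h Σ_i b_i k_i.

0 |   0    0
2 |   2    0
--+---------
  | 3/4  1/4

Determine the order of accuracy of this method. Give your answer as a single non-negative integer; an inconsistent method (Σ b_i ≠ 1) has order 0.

2

b = (3/4, 1/4)
c = (0, 2)
Σ b_i: 3/4·1 + 1/4·1 = 1 ✓
b·c: 1/4·2 = 1/2 ✓; 2 stages ⇒ order 2.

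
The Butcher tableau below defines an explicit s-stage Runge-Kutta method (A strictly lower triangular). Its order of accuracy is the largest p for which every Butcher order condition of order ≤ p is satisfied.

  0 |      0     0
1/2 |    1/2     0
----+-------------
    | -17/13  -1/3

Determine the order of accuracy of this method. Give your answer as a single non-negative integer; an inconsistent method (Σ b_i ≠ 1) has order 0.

0

b = (-17/13, -1/3)
c = (0, 1/2)
Σ b_i: (-17/13)·1 + (-1/3)·1 = -64/39 ≠ 1 ⇒ order 0.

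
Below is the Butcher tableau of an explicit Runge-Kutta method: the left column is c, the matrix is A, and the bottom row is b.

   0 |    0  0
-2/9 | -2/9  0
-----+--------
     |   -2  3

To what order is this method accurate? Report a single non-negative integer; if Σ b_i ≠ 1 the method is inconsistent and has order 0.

b = (-2, 3)
c = (0, -2/9)
Σ b_i: (-2)·1 + 3·1 = 1 ✓
b·c: 3·(-2/9) = -2/3 ≠ 1/2 ⇒ order 1.

1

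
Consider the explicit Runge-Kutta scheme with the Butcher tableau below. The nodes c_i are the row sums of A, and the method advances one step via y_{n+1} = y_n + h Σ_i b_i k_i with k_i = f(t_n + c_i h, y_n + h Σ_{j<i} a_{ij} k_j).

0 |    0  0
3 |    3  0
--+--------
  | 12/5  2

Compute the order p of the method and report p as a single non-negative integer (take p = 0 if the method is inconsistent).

b = (12/5, 2)
c = (0, 3)
Σ b_i: 12/5·1 + 2·1 = 22/5 ≠ 1 ⇒ order 0.

0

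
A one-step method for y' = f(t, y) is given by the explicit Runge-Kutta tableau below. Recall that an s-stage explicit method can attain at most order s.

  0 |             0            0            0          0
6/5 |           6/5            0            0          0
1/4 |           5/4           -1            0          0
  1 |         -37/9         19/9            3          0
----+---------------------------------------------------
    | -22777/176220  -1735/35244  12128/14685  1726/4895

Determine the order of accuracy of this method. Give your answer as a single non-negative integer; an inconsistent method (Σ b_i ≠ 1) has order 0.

b = (-22777/176220, -1735/35244, 12128/14685, 1726/4895)
c = (0, 6/5, 1/4, 1)
Ac = (0, 0, -6/5, 197/60)
Σ b_i: (-22777/176220)·1 + (-1735/35244)·1 + 12128/14685·1 + 1726/4895·1 = 1 ✓
b·c: (-1735/35244)·6/5 + 12128/14685·1/4 + 1726/4895·1 = 1/2 ✓
b·c²: (-1735/35244)·36/25 + 12128/14685·1/16 + 1726/4895·1 = 1/3 ✓
b·Ac: 12128/14685·(-6/5) + 1726/4895·197/60 = 1/6 ✓
b·c³: (-1735/35244)·216/125 + 12128/14685·1/64 + 1726/4895·1 = 41183/146850 ≠ 1/4 ⇒ order 3.
b·(c∘Ac): 12128/14685·(-3/10) + 1726/4895·197/60 = 133627/146850 ≠ 1/8
b·Ac²: 12128/14685·(-36/25) + 1726/4895·1291/400 = -10031/195800 ≠ 1/12
b·A²c: 1726/4895·(-18/5) = -31068/24475 ≠ 1/24

3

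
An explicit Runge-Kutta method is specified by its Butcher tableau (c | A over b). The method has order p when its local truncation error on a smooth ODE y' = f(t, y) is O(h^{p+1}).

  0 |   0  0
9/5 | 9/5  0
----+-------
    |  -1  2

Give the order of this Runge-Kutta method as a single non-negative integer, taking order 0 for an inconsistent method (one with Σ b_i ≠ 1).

1

b = (-1, 2)
c = (0, 9/5)
Σ b_i: (-1)·1 + 2·1 = 1 ✓
b·c: 2·9/5 = 18/5 ≠ 1/2 ⇒ order 1.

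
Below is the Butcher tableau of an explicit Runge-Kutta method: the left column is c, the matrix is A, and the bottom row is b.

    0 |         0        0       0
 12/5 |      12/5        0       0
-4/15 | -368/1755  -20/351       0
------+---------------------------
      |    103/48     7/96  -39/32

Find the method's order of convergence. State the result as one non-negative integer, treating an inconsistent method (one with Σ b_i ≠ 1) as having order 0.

b = (103/48, 7/96, -39/32)
c = (0, 12/5, -4/15)
Ac = (0, 0, -16/117)
Σ b_i: 103/48·1 + 7/96·1 + (-39/32)·1 = 1 ✓
b·c: 7/96·12/5 + (-39/32)·(-4/15) = 1/2 ✓
b·c²: 7/96·144/25 + (-39/32)·16/225 = 1/3 ✓
b·Ac: (-39/32)·(-16/117) = 1/6 ✓; 3 stages ⇒ order 3.

3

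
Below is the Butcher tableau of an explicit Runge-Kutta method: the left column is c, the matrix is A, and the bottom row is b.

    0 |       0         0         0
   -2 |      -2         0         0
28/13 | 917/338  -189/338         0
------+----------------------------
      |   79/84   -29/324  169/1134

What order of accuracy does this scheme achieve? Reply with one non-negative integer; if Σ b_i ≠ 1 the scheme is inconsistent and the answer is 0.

b = (79/84, -29/324, 169/1134)
c = (0, -2, 28/13)
Ac = (0, 0, 189/169)
Σ b_i: 79/84·1 + (-29/324)·1 + 169/1134·1 = 1 ✓
b·c: (-29/324)·(-2) + 169/1134·28/13 = 1/2 ✓
b·c²: (-29/324)·4 + 169/1134·784/169 = 1/3 ✓
b·Ac: 169/1134·189/169 = 1/6 ✓; 3 stages ⇒ order 3.

3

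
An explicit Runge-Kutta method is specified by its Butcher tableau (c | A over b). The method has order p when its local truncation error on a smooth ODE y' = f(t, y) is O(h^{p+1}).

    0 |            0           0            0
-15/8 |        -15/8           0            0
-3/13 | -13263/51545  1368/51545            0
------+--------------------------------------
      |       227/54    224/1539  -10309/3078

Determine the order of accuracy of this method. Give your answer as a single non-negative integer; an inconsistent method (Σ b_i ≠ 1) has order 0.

3

b = (227/54, 224/1539, -10309/3078)
c = (0, -15/8, -3/13)
Ac = (0, 0, -513/10309)
Σ b_i: 227/54·1 + 224/1539·1 + (-10309/3078)·1 = 1 ✓
b·c: 224/1539·(-15/8) + (-10309/3078)·(-3/13) = 1/2 ✓
b·c²: 224/1539·225/64 + (-10309/3078)·9/169 = 1/3 ✓
b·Ac: (-10309/3078)·(-513/10309) = 1/6 ✓; 3 stages ⇒ order 3.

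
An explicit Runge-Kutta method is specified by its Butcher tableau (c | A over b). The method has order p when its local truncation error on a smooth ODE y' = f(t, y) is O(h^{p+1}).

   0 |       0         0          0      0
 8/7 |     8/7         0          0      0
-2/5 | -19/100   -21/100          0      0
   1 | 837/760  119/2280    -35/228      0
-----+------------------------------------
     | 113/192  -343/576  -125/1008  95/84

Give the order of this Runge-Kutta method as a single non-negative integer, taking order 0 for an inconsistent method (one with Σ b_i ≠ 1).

b = (113/192, -343/576, -125/1008, 95/84)
c = (0, 8/7, -2/5, 1)
Ac = (0, 0, -6/25, 23/190)
Σ b_i: 113/192·1 + (-343/576)·1 + (-125/1008)·1 + 95/84·1 = 1 ✓
b·c: (-343/576)·8/7 + (-125/1008)·(-2/5) + 95/84·1 = 1/2 ✓
b·c²: (-343/576)·64/49 + (-125/1008)·4/25 + 95/84·1 = 1/3 ✓
b·Ac: (-125/1008)·(-6/25) + 95/84·23/190 = 1/6 ✓
b·c³: (-343/576)·512/343 + (-125/1008)·(-8/125) + 95/84·1 = 1/4 ✓
b·(c∘Ac): (-125/1008)·12/125 + 95/84·23/190 = 1/8 ✓
b·Ac²: (-125/1008)·(-48/175) + 95/84·29/665 = 1/12 ✓
b·A²c: 95/84·7/190 = 1/24 ✓; 4 stages ⇒ order 4.

4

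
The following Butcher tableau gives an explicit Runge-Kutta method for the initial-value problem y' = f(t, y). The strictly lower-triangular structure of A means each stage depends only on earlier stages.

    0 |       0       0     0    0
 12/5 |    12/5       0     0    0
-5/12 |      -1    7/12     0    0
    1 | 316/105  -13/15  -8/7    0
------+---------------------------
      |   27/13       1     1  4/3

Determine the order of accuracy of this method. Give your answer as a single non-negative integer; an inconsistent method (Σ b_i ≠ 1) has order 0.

0

b = (27/13, 1, 1, 4/3)
c = (0, 12/5, -5/12, 1)
Ac = (0, 0, 7/5, -842/525)
Σ b_i: 27/13·1 + 1·1 + 1·1 + 4/3·1 = 211/39 ≠ 1 ⇒ order 0.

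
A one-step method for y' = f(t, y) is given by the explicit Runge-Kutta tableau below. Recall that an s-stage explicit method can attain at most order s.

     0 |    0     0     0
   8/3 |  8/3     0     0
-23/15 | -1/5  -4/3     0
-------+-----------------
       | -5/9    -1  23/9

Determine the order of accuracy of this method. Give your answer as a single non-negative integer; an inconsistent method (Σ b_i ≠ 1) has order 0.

1

b = (-5/9, -1, 23/9)
c = (0, 8/3, -23/15)
Ac = (0, 0, -32/9)
Σ b_i: (-5/9)·1 + (-1)·1 + 23/9·1 = 1 ✓
b·c: (-1)·8/3 + 23/9·(-23/15) = -889/135 ≠ 1/2 ⇒ order 1.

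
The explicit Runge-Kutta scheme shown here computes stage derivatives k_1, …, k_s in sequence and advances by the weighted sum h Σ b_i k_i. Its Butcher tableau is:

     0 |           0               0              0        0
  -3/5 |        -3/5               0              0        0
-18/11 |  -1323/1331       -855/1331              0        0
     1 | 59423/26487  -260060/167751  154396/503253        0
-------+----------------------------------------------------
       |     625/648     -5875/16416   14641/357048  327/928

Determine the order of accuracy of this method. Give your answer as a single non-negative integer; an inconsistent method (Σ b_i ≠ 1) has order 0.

b = (625/648, -5875/16416, 14641/357048, 327/928)
c = (0, -3/5, -18/11, 1)
Ac = (0, 0, 513/1331, 140/327)
Σ b_i: 625/648·1 + (-5875/16416)·1 + 14641/357048·1 + 327/928·1 = 1 ✓
b·c: (-5875/16416)·(-3/5) + 14641/357048·(-18/11) + 327/928·1 = 1/2 ✓
b·c²: (-5875/16416)·9/25 + 14641/357048·324/121 + 327/928·1 = 1/3 ✓
b·Ac: 14641/357048·513/1331 + 327/928·140/327 = 1/6 ✓
b·c³: (-5875/16416)·(-27/125) + 14641/357048·(-5832/1331) + 327/928·1 = 1/4 ✓
b·(c∘Ac): 14641/357048·(-9234/14641) + 327/928·140/327 = 1/8 ✓
b·Ac²: 14641/357048·(-1539/6655) + 327/928·1292/4905 = 1/12 ✓
b·A²c: 327/928·116/981 = 1/24 ✓; 4 stages ⇒ order 4.

4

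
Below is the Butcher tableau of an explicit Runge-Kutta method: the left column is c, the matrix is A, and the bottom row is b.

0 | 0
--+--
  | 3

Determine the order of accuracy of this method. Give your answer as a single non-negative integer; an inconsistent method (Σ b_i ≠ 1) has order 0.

b = (3)
c = (0)
Σ b_i: 3·1 = 3 ≠ 1 ⇒ order 0.

0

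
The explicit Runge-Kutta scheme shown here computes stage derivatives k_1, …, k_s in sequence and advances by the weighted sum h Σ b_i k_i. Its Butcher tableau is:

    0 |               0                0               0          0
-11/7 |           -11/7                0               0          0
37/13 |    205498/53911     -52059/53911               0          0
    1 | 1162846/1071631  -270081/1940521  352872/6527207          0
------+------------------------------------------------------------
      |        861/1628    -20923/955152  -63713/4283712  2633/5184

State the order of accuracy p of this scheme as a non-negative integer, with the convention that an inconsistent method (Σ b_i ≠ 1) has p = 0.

b = (861/1628, -20923/955152, -63713/4283712, 2633/5184)
c = (0, -11/7, 37/13, 1)
Ac = (0, 0, 7437/4901, 981/2633)
Σ b_i: 861/1628·1 + (-20923/955152)·1 + (-63713/4283712)·1 + 2633/5184·1 = 1 ✓
b·c: (-20923/955152)·(-11/7) + (-63713/4283712)·37/13 + 2633/5184·1 = 1/2 ✓
b·c²: (-20923/955152)·121/49 + (-63713/4283712)·1369/169 + 2633/5184·1 = 1/3 ✓
b·Ac: (-63713/4283712)·7437/4901 + 2633/5184·981/2633 = 1/6 ✓
b·c³: (-20923/955152)·(-1331/343) + (-63713/4283712)·50653/2197 + 2633/5184·1 = 1/4 ✓
b·(c∘Ac): (-63713/4283712)·275169/63713 + 2633/5184·981/2633 = 1/8 ✓
b·Ac²: (-63713/4283712)·(-81807/34307) + 2633/5184·1737/18431 = 1/12 ✓
b·A²c: 2633/5184·216/2633 = 1/24 ✓; 4 stages ⇒ order 4.

4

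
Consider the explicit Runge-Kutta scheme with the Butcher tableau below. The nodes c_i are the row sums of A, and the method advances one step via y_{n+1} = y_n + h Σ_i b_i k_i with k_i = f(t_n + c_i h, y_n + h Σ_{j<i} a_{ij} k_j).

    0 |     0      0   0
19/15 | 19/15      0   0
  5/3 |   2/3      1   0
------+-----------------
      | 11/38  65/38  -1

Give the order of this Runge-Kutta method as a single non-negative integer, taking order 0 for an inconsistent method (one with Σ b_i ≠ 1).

b = (11/38, 65/38, -1)
c = (0, 19/15, 5/3)
Ac = (0, 0, 19/15)
Σ b_i: 11/38·1 + 65/38·1 + (-1)·1 = 1 ✓
b·c: 65/38·19/15 + (-1)·5/3 = 1/2 ✓
b·c²: 65/38·361/225 + (-1)·25/9 = -1/30 ≠ 1/3 ⇒ order 2.
b·Ac: (-1)·19/15 = -19/15 ≠ 1/6

2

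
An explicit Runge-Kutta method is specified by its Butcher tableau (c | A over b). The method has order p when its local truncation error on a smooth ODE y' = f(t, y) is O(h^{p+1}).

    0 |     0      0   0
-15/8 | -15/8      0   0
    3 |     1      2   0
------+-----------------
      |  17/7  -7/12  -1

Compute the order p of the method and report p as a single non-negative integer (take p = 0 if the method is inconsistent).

b = (17/7, -7/12, -1)
c = (0, -15/8, 3)
Ac = (0, 0, -15/4)
Σ b_i: 17/7·1 + (-7/12)·1 + (-1)·1 = 71/84 ≠ 1 ⇒ order 0.

0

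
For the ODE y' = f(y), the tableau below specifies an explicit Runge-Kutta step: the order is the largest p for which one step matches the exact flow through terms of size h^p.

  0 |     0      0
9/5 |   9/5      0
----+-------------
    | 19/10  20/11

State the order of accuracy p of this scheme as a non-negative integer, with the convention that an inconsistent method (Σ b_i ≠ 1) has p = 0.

0

b = (19/10, 20/11)
c = (0, 9/5)
Σ b_i: 19/10·1 + 20/11·1 = 409/110 ≠ 1 ⇒ order 0.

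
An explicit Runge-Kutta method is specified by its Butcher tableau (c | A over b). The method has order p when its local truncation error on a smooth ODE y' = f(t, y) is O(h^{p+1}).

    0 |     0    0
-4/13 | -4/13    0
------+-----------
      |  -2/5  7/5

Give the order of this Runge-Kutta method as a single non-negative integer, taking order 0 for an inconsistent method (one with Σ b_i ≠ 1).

1

b = (-2/5, 7/5)
c = (0, -4/13)
Σ b_i: (-2/5)·1 + 7/5·1 = 1 ✓
b·c: 7/5·(-4/13) = -28/65 ≠ 1/2 ⇒ order 1.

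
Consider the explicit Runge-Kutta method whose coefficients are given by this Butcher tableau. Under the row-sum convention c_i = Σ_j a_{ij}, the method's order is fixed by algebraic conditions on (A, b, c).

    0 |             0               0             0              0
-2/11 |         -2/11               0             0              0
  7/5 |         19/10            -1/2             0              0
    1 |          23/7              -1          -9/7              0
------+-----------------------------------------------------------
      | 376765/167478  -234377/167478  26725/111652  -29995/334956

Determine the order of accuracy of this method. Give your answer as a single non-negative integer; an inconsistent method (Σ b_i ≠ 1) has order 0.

b = (376765/167478, -234377/167478, 26725/111652, -29995/334956)
c = (0, -2/11, 7/5, 1)
Ac = (0, 0, 1/11, -89/55)
Σ b_i: 376765/167478·1 + (-234377/167478)·1 + 26725/111652·1 + (-29995/334956)·1 = 1 ✓
b·c: (-234377/167478)·(-2/11) + 26725/111652·7/5 + (-29995/334956)·1 = 1/2 ✓
b·c²: (-234377/167478)·4/121 + 26725/111652·49/25 + (-29995/334956)·1 = 1/3 ✓
b·Ac: 26725/111652·1/11 + (-29995/334956)·(-89/55) = 1/6 ✓
b·c³: (-234377/167478)·(-8/1331) + 26725/111652·343/125 + (-29995/334956)·1 = 1767541/3070430 ≠ 1/4 ⇒ order 3.
b·(c∘Ac): 26725/111652·7/55 + (-29995/334956)·(-89/55) = 161539/921129 ≠ 1/8
b·Ac²: 26725/111652·(-2/121) + (-29995/334956)·(-7723/3025) = 4138957/18422580 ≠ 1/12
b·A²c: (-29995/334956)·(-9/77) = 12855/1228172 ≠ 1/24

3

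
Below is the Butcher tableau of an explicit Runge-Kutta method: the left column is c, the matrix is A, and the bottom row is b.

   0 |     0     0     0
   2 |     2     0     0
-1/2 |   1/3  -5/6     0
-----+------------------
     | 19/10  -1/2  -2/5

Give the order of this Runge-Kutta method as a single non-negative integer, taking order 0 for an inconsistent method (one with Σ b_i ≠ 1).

b = (19/10, -1/2, -2/5)
c = (0, 2, -1/2)
Ac = (0, 0, -5/3)
Σ b_i: 19/10·1 + (-1/2)·1 + (-2/5)·1 = 1 ✓
b·c: (-1/2)·2 + (-2/5)·(-1/2) = -4/5 ≠ 1/2 ⇒ order 1.

1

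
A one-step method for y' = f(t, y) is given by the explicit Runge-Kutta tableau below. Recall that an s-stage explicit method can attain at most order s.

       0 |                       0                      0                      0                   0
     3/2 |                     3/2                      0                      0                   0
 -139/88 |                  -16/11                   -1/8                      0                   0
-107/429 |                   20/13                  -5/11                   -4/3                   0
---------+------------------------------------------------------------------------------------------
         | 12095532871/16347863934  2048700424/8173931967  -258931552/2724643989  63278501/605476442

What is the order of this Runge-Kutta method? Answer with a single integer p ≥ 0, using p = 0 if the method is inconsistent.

3

b = (12095532871/16347863934, 2048700424/8173931967, -258931552/2724643989, 63278501/605476442)
c = (0, 3/2, -139/88, -107/429)
Ac = (0, 0, -3/16, 47/33)
Σ b_i: 12095532871/16347863934·1 + 2048700424/8173931967·1 + (-258931552/2724643989)·1 + 63278501/605476442·1 = 1 ✓
b·c: 2048700424/8173931967·3/2 + (-258931552/2724643989)·(-139/88) + 63278501/605476442·(-107/429) = 1/2 ✓
b·c²: 2048700424/8173931967·9/4 + (-258931552/2724643989)·19321/7744 + 63278501/605476442·11449/184041 = 1/3 ✓
b·Ac: (-258931552/2724643989)·(-3/16) + 63278501/605476442·47/33 = 1/6 ✓
b·c³: 2048700424/8173931967·27/8 + (-258931552/2724643989)·(-2685619/681472) + 63278501/605476442·(-1225043/78953589) = 22793939487703/18701956340496 ≠ 1/4 ⇒ order 3.
b·(c∘Ac): (-258931552/2724643989)·417/1408 + 63278501/605476442·(-5029/14157) = -7824937193/119884335516 ≠ 1/8
b·Ac²: (-258931552/2724643989)·(-9/32) + 63278501/605476442·(-25261/5808) = -136771460035/319691561376 ≠ 1/12
b·A²c: 63278501/605476442·1/4 = 63278501/2421905768 ≠ 1/24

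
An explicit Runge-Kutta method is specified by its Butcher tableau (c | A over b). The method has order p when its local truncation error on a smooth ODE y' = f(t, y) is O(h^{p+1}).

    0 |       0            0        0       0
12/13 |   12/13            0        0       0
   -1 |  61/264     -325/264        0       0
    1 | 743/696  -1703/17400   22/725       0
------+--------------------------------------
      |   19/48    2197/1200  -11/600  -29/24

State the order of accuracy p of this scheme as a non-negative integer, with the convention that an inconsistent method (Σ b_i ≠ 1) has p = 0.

4

b = (19/48, 2197/1200, -11/600, -29/24)
c = (0, 12/13, -1, 1)
Ac = (0, 0, -25/22, -7/58)
Σ b_i: 19/48·1 + 2197/1200·1 + (-11/600)·1 + (-29/24)·1 = 1 ✓
b·c: 2197/1200·12/13 + (-11/600)·(-1) + (-29/24)·1 = 1/2 ✓
b·c²: 2197/1200·144/169 + (-11/600)·1 + (-29/24)·1 = 1/3 ✓
b·Ac: (-11/600)·(-25/22) + (-29/24)·(-7/58) = 1/6 ✓
b·c³: 2197/1200·1728/2197 + (-11/600)·(-1) + (-29/24)·1 = 1/4 ✓
b·(c∘Ac): (-11/600)·25/22 + (-29/24)·(-7/58) = 1/8 ✓
b·Ac²: (-11/600)·(-150/143) + (-29/24)·(-20/377) = 1/12 ✓
b·A²c: (-29/24)·(-1/29) = 1/24 ✓; 4 stages ⇒ order 4.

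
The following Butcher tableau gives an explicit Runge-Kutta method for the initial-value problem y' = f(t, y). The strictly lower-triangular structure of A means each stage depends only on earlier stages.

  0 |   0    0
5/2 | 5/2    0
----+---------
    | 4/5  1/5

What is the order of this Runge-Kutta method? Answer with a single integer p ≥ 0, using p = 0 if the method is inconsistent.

b = (4/5, 1/5)
c = (0, 5/2)
Σ b_i: 4/5·1 + 1/5·1 = 1 ✓
b·c: 1/5·5/2 = 1/2 ✓; 2 stages ⇒ order 2.

2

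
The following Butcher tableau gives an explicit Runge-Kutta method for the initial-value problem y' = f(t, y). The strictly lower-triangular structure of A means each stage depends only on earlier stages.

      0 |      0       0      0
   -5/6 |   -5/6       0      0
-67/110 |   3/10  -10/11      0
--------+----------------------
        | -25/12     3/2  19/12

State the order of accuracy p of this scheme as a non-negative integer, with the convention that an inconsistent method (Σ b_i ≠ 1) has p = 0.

b = (-25/12, 3/2, 19/12)
c = (0, -5/6, -67/110)
Ac = (0, 0, 25/33)
Σ b_i: (-25/12)·1 + 3/2·1 + 19/12·1 = 1 ✓
b·c: 3/2·(-5/6) + 19/12·(-67/110) = -2923/1320 ≠ 1/2 ⇒ order 1.

1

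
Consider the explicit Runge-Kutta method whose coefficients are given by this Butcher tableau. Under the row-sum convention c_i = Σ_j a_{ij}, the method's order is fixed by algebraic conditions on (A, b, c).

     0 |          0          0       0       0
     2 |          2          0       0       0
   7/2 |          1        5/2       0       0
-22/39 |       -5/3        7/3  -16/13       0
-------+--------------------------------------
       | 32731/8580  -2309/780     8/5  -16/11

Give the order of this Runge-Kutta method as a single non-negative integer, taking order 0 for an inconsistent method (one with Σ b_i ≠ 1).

b = (32731/8580, -2309/780, 8/5, -16/11)
c = (0, 2, 7/2, -22/39)
Ac = (0, 0, 5, 14/39)
Σ b_i: 32731/8580·1 + (-2309/780)·1 + 8/5·1 + (-16/11)·1 = 1 ✓
b·c: (-2309/780)·2 + 8/5·7/2 + (-16/11)·(-22/39) = 1/2 ✓
b·c²: (-2309/780)·4 + 8/5·49/4 + (-16/11)·484/1521 = 55487/7605 ≠ 1/3 ⇒ order 2.
b·Ac: 8/5·5 + (-16/11)·14/39 = 3208/429 ≠ 1/6

2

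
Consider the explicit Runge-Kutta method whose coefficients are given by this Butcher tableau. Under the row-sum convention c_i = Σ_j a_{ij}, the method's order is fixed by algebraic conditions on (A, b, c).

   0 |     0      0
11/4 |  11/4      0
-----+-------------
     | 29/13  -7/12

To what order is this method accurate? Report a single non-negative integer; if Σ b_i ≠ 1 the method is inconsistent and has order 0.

0

b = (29/13, -7/12)
c = (0, 11/4)
Σ b_i: 29/13·1 + (-7/12)·1 = 257/156 ≠ 1 ⇒ order 0.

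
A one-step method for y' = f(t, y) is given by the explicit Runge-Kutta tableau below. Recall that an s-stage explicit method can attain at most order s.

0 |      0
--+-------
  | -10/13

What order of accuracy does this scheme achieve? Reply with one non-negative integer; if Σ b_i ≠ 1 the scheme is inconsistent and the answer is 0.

0

b = (-10/13)
c = (0)
Σ b_i: (-10/13)·1 = -10/13 ≠ 1 ⇒ order 0.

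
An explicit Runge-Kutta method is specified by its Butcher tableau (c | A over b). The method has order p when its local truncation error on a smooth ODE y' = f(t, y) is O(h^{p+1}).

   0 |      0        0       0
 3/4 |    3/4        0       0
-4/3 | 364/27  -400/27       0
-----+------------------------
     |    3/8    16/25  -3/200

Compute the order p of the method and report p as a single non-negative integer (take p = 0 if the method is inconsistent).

b = (3/8, 16/25, -3/200)
c = (0, 3/4, -4/3)
Ac = (0, 0, -100/9)
Σ b_i: 3/8·1 + 16/25·1 + (-3/200)·1 = 1 ✓
b·c: 16/25·3/4 + (-3/200)·(-4/3) = 1/2 ✓
b·c²: 16/25·9/16 + (-3/200)·16/9 = 1/3 ✓
b·Ac: (-3/200)·(-100/9) = 1/6 ✓; 3 stages ⇒ order 3.

3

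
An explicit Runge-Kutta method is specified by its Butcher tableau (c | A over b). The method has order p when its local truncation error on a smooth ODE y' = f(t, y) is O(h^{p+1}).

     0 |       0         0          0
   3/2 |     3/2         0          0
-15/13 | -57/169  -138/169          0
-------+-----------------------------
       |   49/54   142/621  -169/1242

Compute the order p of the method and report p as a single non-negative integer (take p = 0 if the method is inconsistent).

3

b = (49/54, 142/621, -169/1242)
c = (0, 3/2, -15/13)
Ac = (0, 0, -207/169)
Σ b_i: 49/54·1 + 142/621·1 + (-169/1242)·1 = 1 ✓
b·c: 142/621·3/2 + (-169/1242)·(-15/13) = 1/2 ✓
b·c²: 142/621·9/4 + (-169/1242)·225/169 = 1/3 ✓
b·Ac: (-169/1242)·(-207/169) = 1/6 ✓; 3 stages ⇒ order 3.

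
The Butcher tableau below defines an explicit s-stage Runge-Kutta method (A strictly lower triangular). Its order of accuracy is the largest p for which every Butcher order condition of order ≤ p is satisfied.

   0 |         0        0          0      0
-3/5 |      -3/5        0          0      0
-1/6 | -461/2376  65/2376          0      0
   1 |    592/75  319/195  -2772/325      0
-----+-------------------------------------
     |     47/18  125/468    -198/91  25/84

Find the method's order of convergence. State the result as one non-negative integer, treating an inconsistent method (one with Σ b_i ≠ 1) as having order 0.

b = (47/18, 125/468, -198/91, 25/84)
c = (0, -3/5, -1/6, 1)
Ac = (0, 0, -13/792, 11/25)
Σ b_i: 47/18·1 + 125/468·1 + (-198/91)·1 + 25/84·1 = 1 ✓
b·c: 125/468·(-3/5) + (-198/91)·(-1/6) + 25/84·1 = 1/2 ✓
b·c²: 125/468·9/25 + (-198/91)·1/36 + 25/84·1 = 1/3 ✓
b·Ac: (-198/91)·(-13/792) + 25/84·11/25 = 1/6 ✓
b·c³: 125/468·(-27/125) + (-198/91)·(-1/216) + 25/84·1 = 1/4 ✓
b·(c∘Ac): (-198/91)·13/4752 + 25/84·11/25 = 1/8 ✓
b·Ac²: (-198/91)·13/1320 + 25/84·44/125 = 1/12 ✓
b·A²c: 25/84·7/50 = 1/24 ✓; 4 stages ⇒ order 4.

4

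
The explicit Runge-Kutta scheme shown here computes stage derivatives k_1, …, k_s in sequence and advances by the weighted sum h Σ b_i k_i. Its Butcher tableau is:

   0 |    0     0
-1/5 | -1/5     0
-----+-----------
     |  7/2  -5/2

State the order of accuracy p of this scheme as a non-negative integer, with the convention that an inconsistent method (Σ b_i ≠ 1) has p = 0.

2

b = (7/2, -5/2)
c = (0, -1/5)
Σ b_i: 7/2·1 + (-5/2)·1 = 1 ✓
b·c: (-5/2)·(-1/5) = 1/2 ✓; 2 stages ⇒ order 2.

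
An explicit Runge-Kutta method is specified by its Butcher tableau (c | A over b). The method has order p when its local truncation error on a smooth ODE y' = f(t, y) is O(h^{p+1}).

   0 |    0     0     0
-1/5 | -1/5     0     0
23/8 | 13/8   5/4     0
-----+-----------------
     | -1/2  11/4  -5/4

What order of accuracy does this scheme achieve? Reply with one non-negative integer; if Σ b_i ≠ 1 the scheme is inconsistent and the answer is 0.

1

b = (-1/2, 11/4, -5/4)
c = (0, -1/5, 23/8)
Ac = (0, 0, -1/4)
Σ b_i: (-1/2)·1 + 11/4·1 + (-5/4)·1 = 1 ✓
b·c: 11/4·(-1/5) + (-5/4)·23/8 = -663/160 ≠ 1/2 ⇒ order 1.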